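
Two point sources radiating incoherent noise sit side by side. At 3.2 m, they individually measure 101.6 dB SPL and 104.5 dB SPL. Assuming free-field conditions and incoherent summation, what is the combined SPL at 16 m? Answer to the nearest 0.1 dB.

92.3 dB SPL

Combined at 3.2 m: 10·log₁₀(10^(101.6/10)+10^(104.5/10)) = 106.30 dB SPL.
Then apply −20·log₁₀(16/3.2) = -13.98 dB → 92.3 dB SPL.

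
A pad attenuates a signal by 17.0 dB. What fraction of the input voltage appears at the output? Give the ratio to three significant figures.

0.141

Voltage ratio = 10^(dB/20).
10^(-17.0/20) = 10^(-0.8500) = 0.141.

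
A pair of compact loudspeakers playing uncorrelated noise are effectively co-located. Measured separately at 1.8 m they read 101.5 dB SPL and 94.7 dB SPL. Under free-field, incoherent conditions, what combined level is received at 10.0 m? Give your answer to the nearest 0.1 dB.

Combined at 1.8 m: 10·log₁₀(10^(101.5/10)+10^(94.7/10)) = 102.32 dB SPL.
Then apply −20·log₁₀(10.0/1.8) = -14.89 dB → 87.4 dB SPL.

87.4 dB SPL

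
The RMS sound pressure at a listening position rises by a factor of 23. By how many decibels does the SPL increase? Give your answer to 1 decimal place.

Sound pressure is an amplitude quantity: ΔL = 20·log₁₀(p₂/p₁).
20·log₁₀(23) = 27.2 dB.

27.2 dB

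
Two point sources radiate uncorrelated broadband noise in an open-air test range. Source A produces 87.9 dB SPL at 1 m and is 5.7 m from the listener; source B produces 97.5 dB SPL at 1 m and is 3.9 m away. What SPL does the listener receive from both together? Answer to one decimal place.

At the listener: L_A = 87.9 − 20·log₁₀(5.7) = 72.78 dB; L_B = 97.5 − 20·log₁₀(3.9) = 85.68 dB.
Combined: 10·log₁₀(10^(72.78/10)+10^(85.68/10)) = 85.9 dB SPL.

85.9 dB SPL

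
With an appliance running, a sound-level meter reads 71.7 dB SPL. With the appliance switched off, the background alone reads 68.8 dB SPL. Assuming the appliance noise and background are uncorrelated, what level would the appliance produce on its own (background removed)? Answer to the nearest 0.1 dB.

68.6 dB SPL

Subtract intensities: L_src = 10·log₁₀(10^(L_total/10) − 10^(L_bg/10)).
L_src = 10·log₁₀(10^(71.7/10) − 10^(68.8/10)) = 10·log₁₀(7205000) = 68.6 dB SPL.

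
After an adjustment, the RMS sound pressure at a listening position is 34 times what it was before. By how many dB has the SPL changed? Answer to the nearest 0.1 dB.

SPL change from a pressure ratio uses the 20·log₁₀ form:
20·log₁₀(34) = 30.6 dB.

30.6 dB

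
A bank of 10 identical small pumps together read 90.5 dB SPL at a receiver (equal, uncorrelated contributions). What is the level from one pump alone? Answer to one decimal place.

80.5 dB SPL

10 equal incoherent sources add 10·log₁₀(10) = 10.00 dB over one source.
L_one = 90.5 − 10.00 = 80.5 dB SPL.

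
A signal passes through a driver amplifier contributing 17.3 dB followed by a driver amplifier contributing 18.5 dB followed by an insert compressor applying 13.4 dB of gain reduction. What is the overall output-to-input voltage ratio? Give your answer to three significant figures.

Net gain = 17.3 + 18.5 + (−13.4) = 22.4 dB.
Voltage ratio = 10^(22.4/20) = 13.2.

13.2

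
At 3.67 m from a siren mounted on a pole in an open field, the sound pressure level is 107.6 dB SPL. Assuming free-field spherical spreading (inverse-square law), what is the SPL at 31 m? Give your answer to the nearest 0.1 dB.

89.1 dB SPL

For a point source in a free field, ΔL = −20·log₁₀(d₂/d₁).
ΔL = −20·log₁₀(31/3.67) = -18.53 dB, so L₂ = 107.6 + (-18.53) = 89.1 dB SPL.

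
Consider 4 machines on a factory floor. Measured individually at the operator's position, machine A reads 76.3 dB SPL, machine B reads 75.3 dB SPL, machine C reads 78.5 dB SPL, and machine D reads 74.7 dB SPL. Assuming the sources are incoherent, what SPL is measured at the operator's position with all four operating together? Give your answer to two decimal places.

82.48 dB SPL

Incoherent sources sum as intensities:
L_total = 10·log₁₀(10^(76.3/10) + 10^(75.3/10) + 10^(78.5/10) + 10^(74.7/10)) = 10·log₁₀(176800000) = 82.48 dB SPL.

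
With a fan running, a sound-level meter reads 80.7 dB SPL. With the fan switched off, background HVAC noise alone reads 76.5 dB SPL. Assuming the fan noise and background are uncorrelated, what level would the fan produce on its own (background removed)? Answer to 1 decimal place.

Subtract intensities: L_src = 10·log₁₀(10^(L_total/10) − 10^(L_bg/10)).
L_src = 10·log₁₀(10^(80.7/10) − 10^(76.5/10)) = 10·log₁₀(72820000) = 78.6 dB SPL.

78.6 dB SPL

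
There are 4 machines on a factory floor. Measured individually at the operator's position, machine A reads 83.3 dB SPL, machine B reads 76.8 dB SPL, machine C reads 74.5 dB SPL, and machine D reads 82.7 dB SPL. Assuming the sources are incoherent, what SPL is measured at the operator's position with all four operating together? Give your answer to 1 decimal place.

Uncorrelated sources add in intensity (power), not in dB.
L_total = 10·log₁₀(10^(83.3/10) + 10^(76.8/10) + 10^(74.5/10) + 10^(82.7/10)) = 10·log₁₀(476100000) = 86.8 dB SPL.

86.8 dB SPL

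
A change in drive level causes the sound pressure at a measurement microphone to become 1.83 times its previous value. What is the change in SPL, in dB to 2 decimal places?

Sound pressure is an amplitude quantity: ΔL = 20·log₁₀(p₂/p₁).
20·log₁₀(1.83) = 5.25 dB.

5.25 dB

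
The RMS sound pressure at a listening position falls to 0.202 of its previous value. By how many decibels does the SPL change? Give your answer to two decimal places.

SPL change from a pressure ratio uses the 20·log₁₀ form:
20·log₁₀(0.202) = -13.89 dB.

-13.89 dB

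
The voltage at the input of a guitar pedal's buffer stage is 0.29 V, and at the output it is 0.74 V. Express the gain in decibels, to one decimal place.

8.1 dB

Voltage ratio → dB uses the 20·log₁₀ form:
20·log₁₀(0.74/0.29) = 20·log₁₀(2.552) = 8.1 dB.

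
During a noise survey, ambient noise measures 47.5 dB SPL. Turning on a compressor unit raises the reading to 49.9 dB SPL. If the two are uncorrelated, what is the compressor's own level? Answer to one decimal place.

46.2 dB SPL

Subtract intensities: L_src = 10·log₁₀(10^(L_total/10) − 10^(L_bg/10)).
L_src = 10·log₁₀(10^(49.9/10) − 10^(47.5/10)) = 10·log₁₀(41490) = 46.2 dB SPL.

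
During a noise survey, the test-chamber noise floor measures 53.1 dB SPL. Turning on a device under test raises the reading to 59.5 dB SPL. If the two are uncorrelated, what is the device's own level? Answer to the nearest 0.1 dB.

58.4 dB SPL

Subtract intensities: L_src = 10·log₁₀(10^(L_total/10) − 10^(L_bg/10)).
L_src = 10·log₁₀(10^(59.5/10) − 10^(53.1/10)) = 10·log₁₀(687100) = 58.4 dB SPL.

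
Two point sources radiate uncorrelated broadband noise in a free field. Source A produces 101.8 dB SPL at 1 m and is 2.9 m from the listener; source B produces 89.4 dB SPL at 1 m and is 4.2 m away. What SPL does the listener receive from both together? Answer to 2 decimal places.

At the listener: L_A = 101.8 − 20·log₁₀(2.9) = 92.552 dB; L_B = 89.4 − 20·log₁₀(4.2) = 76.935 dB.
Combined: 10·log₁₀(10^(92.552/10)+10^(76.935/10)) = 92.67 dB SPL.

92.67 dB SPL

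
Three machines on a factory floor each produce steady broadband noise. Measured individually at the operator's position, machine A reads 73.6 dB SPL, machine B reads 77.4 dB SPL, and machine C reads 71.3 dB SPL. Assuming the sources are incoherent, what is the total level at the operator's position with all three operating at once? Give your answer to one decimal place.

79.6 dB SPL

Add the sources as powers (linear), then convert back to dB:
L_total = 10·log₁₀(10^(73.6/10) + 10^(77.4/10) + 10^(71.3/10)) = 10·log₁₀(91350000) = 79.6 dB SPL.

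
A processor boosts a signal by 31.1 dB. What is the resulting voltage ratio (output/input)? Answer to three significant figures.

Voltage ratio = 10^(dB/20).
10^(31.1/20) = 10^(1.555) = 35.9.

35.9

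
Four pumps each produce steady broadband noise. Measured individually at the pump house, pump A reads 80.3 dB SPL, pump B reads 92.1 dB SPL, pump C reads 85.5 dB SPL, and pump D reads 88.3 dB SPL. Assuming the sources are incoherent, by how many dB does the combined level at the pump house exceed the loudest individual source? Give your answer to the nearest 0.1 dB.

Add the sources as powers (linear), then convert back to dB:
L_total = 10·log₁₀(10^(80.3/10) + 10^(92.1/10) + 10^(85.5/10) + 10^(88.3/10)) = 94.41 dB SPL.
Excess over the loudest (92.1 dB): 94.41 − 92.1 = 2.3 dB.

2.3 dB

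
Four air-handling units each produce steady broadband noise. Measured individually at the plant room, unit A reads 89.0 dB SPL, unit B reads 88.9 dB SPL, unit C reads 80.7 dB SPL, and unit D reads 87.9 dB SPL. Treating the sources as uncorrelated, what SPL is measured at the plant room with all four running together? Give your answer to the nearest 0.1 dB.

93.6 dB SPL

Uncorrelated sources add in intensity (power), not in dB.
L_total = 10·log₁₀(10^(89.0/10) + 10^(88.9/10) + 10^(80.7/10) + 10^(87.9/10)) = 10·log₁₀(2305000000) = 93.6 dB SPL.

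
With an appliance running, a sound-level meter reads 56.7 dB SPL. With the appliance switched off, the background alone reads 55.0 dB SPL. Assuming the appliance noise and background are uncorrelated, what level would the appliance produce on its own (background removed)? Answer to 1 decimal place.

51.8 dB SPL

Remove the background by subtracting linear intensities:
L_src = 10·log₁₀(10^(56.7/10) − 10^(55.0/10)) = 10·log₁₀(151500) = 51.8 dB SPL.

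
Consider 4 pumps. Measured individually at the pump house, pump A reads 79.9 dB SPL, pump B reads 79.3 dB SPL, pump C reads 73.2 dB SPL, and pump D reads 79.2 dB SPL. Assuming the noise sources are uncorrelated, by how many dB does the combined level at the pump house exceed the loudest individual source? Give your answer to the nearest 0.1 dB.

Add the sources as powers (linear), then convert back to dB:
L_total = 10·log₁₀(10^(79.9/10) + 10^(79.3/10) + 10^(73.2/10) + 10^(79.2/10)) = 84.58 dB SPL.
Excess over the loudest (79.9 dB): 84.58 − 79.9 = 4.7 dB.

4.7 dB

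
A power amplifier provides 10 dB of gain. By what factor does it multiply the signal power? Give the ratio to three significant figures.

10.0

Power ratio = 10^(dB/10).
10^(10/10) = 10^(1.000) = 10.0.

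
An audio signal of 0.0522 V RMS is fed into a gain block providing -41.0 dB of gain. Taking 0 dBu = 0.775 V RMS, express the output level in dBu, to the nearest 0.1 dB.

-64.4 dBu

Input level: 20·log₁₀(0.0522/0.775) = -23.43 dBu.
Output: -23.43 − 41.0 = -64.4 dBu.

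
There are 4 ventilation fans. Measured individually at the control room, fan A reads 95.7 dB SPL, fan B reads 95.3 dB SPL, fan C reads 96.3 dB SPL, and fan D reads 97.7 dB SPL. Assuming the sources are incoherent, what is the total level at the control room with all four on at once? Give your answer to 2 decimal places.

102.37 dB SPL

Incoherent sources sum as intensities:
L_total = 10·log₁₀(10^(95.7/10) + 10^(95.3/10) + 10^(96.3/10) + 10^(97.7/10)) = 10·log₁₀(17258000000) = 102.37 dB SPL.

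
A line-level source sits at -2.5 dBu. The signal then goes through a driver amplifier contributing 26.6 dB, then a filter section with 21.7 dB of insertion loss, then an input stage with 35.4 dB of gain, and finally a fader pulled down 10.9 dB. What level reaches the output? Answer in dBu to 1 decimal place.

Cascaded gains and losses add directly in dB.
-2.5 + 26.6 − 21.7 + 35.4 − 10.9 = +26.9 dBu.

+26.9 dBu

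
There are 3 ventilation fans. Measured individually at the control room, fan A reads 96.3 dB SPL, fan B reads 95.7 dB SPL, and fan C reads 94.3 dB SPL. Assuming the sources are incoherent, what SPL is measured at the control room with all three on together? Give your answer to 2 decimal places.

100.28 dB SPL

Incoherent sources sum as intensities:
L_total = 10·log₁₀(10^(96.3/10) + 10^(95.7/10) + 10^(94.3/10)) = 10·log₁₀(10673000000) = 100.28 dB SPL.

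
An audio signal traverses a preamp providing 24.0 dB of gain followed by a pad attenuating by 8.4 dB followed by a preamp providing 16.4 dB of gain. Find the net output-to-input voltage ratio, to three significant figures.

Net gain = 24.0 + (−8.4) + 16.4 = 32.0 dB.
Voltage ratio = 10^(32.0/20) = 39.8.

39.8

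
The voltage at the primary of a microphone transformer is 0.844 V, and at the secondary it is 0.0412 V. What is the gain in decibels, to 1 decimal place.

Voltage ratio → dB uses the 20·log₁₀ form:
20·log₁₀(0.0412/0.844) = 20·log₁₀(0.04882) = -26.2 dB.

-26.2 dB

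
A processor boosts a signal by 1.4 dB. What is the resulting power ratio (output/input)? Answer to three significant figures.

1.38

Power ratio = 10^(dB/10).
10^(1.4/10) = 10^(0.1400) = 1.38.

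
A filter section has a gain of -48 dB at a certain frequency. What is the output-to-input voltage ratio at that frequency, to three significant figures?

0.00398

Voltage ratio = 10^(dB/20).
10^(-48/20) = 10^(-2.400) = 0.00398.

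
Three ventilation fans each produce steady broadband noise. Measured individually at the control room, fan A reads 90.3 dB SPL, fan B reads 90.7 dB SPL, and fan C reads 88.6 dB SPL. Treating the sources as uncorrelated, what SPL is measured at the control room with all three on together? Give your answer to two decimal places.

94.73 dB SPL

Uncorrelated sources add in intensity (power), not in dB.
L_total = 10·log₁₀(10^(90.3/10) + 10^(90.7/10) + 10^(88.6/10)) = 10·log₁₀(2971000000) = 94.73 dB SPL.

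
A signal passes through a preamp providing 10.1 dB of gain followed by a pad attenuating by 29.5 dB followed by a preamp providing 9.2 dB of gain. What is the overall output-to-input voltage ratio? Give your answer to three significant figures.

Net gain = 10.1 + (−29.5) + 9.2 = -10.2 dB.
Voltage ratio = 10^(-10.2/20) = 0.309.

0.309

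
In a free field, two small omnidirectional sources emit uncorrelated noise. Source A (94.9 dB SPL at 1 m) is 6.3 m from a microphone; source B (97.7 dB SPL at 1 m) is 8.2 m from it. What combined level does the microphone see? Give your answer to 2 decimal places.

At the listener: L_A = 94.9 − 20·log₁₀(6.3) = 78.913 dB; L_B = 97.7 − 20·log₁₀(8.2) = 79.424 dB.
Combined: 10·log₁₀(10^(78.913/10)+10^(79.424/10)) = 82.19 dB SPL.

82.19 dB SPL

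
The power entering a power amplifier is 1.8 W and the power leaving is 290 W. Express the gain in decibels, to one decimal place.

Power ratio → dB uses the 10·log₁₀ form:
10·log₁₀(290/1.8) = 10·log₁₀(161.1) = 22.1 dB.

22.1 dB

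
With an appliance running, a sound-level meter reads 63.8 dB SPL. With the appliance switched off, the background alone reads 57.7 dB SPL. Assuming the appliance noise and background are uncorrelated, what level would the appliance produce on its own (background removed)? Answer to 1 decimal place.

Subtract intensities: L_src = 10·log₁₀(10^(L_total/10) − 10^(L_bg/10)).
L_src = 10·log₁₀(10^(63.8/10) − 10^(57.7/10)) = 10·log₁₀(1810000) = 62.6 dB SPL.

62.6 dB SPL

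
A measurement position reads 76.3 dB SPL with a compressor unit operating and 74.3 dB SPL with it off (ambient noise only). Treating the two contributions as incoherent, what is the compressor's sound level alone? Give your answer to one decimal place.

72.0 dB SPL

Subtract intensities: L_src = 10·log₁₀(10^(L_total/10) − 10^(L_bg/10)).
L_src = 10·log₁₀(10^(76.3/10) − 10^(74.3/10)) = 10·log₁₀(15740000) = 72.0 dB SPL.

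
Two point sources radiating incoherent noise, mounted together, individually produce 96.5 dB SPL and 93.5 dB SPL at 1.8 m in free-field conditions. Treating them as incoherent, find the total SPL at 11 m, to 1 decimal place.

Combined at 1.8 m: 10·log₁₀(10^(96.5/10)+10^(93.5/10)) = 98.26 dB SPL.
Then apply −20·log₁₀(11/1.8) = -15.72 dB → 82.5 dB SPL.

82.5 dB SPL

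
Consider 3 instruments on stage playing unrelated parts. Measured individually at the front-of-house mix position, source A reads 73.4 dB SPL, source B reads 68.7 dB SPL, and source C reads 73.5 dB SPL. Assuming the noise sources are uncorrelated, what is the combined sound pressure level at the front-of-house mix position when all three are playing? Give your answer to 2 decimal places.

Add the sources as powers (linear), then convert back to dB:
L_total = 10·log₁₀(10^(73.4/10) + 10^(68.7/10) + 10^(73.5/10)) = 10·log₁₀(51680000) = 77.13 dB SPL.

77.13 dB SPL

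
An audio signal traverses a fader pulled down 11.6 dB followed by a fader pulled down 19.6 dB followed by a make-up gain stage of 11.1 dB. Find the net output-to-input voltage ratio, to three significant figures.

Net gain = (−11.6) + (−19.6) + 11.1 = -20.1 dB.
Voltage ratio = 10^(-20.1/20) = 0.0989.

0.0989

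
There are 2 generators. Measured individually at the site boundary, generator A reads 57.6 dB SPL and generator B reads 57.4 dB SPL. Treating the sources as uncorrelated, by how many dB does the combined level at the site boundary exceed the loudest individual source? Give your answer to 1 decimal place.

2.9 dB

Add the sources as powers (linear), then convert back to dB:
L_total = 10·log₁₀(10^(57.6/10) + 10^(57.4/10)) = 60.51 dB SPL.
Excess over the loudest (57.6 dB): 60.51 − 57.6 = 2.9 dB.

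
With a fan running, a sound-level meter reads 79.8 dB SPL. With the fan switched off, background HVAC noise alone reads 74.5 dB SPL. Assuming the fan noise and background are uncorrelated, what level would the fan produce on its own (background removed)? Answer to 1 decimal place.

78.3 dB SPL

Remove the background by subtracting linear intensities:
L_src = 10·log₁₀(10^(79.8/10) − 10^(74.5/10)) = 10·log₁₀(67320000) = 78.3 dB SPL.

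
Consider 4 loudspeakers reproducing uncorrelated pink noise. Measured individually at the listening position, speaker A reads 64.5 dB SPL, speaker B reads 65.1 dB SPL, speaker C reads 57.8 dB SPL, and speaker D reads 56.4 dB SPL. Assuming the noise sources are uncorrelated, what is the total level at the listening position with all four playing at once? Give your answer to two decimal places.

Add the sources as powers (linear), then convert back to dB:
L_total = 10·log₁₀(10^(64.5/10) + 10^(65.1/10) + 10^(57.8/10) + 10^(56.4/10)) = 10·log₁₀(7093000) = 68.51 dB SPL.

68.51 dB SPL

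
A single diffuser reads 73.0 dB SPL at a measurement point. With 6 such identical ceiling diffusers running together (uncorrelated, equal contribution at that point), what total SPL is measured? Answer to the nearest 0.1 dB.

6 equal incoherent sources raise the level by 10·log₁₀(6) = 7.78 dB.
L_total = 73.0 + 7.78 = 80.8 dB SPL.

80.8 dB SPL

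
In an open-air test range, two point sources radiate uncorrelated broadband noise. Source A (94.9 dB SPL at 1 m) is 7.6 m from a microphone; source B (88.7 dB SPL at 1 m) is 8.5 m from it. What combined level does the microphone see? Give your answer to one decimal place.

At the listener: L_A = 94.9 − 20·log₁₀(7.6) = 77.28 dB; L_B = 88.7 − 20·log₁₀(8.5) = 70.11 dB.
Combined: 10·log₁₀(10^(77.28/10)+10^(70.11/10)) = 78.0 dB SPL.

78.0 dB SPL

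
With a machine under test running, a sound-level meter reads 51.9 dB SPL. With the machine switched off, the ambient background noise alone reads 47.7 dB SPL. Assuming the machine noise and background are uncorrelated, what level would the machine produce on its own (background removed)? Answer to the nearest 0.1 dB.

Subtract intensities: L_src = 10·log₁₀(10^(L_total/10) − 10^(L_bg/10)).
L_src = 10·log₁₀(10^(51.9/10) − 10^(47.7/10)) = 10·log₁₀(96000) = 49.8 dB SPL.

49.8 dB SPL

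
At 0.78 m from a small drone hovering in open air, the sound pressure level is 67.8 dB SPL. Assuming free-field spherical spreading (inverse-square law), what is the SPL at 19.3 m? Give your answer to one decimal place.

For a point source in a free field, ΔL = −20·log₁₀(d₂/d₁).
ΔL = −20·log₁₀(19.3/0.78) = -27.87 dB, so L₂ = 67.8 + (-27.87) = 39.9 dB SPL.

39.9 dB SPL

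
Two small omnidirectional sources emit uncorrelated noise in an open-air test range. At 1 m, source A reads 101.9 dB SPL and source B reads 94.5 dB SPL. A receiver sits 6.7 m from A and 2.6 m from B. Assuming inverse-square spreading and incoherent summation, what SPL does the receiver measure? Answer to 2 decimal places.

At the listener: L_A = 101.9 − 20·log₁₀(6.7) = 85.379 dB; L_B = 94.5 − 20·log₁₀(2.6) = 86.201 dB.
Combined: 10·log₁₀(10^(85.379/10)+10^(86.201/10)) = 88.82 dB SPL.

88.82 dB SPL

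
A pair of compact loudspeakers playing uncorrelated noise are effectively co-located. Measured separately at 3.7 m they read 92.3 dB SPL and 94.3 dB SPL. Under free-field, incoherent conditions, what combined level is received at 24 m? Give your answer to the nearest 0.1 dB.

80.2 dB SPL

Combined at 3.7 m: 10·log₁₀(10^(92.3/10)+10^(94.3/10)) = 96.42 dB SPL.
Then apply −20·log₁₀(24/3.7) = -16.24 dB → 80.2 dB SPL.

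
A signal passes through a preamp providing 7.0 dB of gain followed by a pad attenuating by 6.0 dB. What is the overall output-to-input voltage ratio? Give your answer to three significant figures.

Net gain = 7.0 + (−6.0) = 1.0 dB.
Voltage ratio = 10^(1.0/20) = 1.12.

1.12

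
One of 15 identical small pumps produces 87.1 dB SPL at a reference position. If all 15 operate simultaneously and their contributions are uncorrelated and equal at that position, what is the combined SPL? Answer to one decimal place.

15 equal incoherent sources raise the level by 10·log₁₀(15) = 11.76 dB.
L_total = 87.1 + 11.76 = 98.9 dB SPL.

98.9 dB SPL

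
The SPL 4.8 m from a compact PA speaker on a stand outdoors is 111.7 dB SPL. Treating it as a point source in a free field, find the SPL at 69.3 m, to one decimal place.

88.5 dB SPL

Free-field point source: level drops by 20·log₁₀ of the distance ratio.
ΔL = −20·log₁₀(69.3/4.8) = -23.19 dB, so L₂ = 111.7 + (-23.19) = 88.5 dB SPL.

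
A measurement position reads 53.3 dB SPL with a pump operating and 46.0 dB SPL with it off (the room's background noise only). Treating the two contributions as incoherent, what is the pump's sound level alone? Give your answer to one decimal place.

Background correction is a power subtraction:
L_src = 10·log₁₀(10^(53.3/10) − 10^(46.0/10)) = 10·log₁₀(174000) = 52.4 dB SPL.

52.4 dB SPL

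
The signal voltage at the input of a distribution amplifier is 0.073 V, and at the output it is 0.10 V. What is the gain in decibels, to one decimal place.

2.7 dB

For a voltage ratio, dB = 20·log₁₀(V₂/V₁).
20·log₁₀(0.10/0.073) = 20·log₁₀(1.370) = 2.7 dB.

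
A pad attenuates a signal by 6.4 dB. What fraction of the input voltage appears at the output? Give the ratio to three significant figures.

Voltage ratio = 10^(dB/20).
10^(-6.4/20) = 10^(-0.3200) = 0.479.

0.479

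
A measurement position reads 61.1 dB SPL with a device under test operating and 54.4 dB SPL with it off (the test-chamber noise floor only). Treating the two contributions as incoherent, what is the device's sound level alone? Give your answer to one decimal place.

Background correction is a power subtraction:
L_src = 10·log₁₀(10^(61.1/10) − 10^(54.4/10)) = 10·log₁₀(1013000) = 60.1 dB SPL.

60.1 dB SPL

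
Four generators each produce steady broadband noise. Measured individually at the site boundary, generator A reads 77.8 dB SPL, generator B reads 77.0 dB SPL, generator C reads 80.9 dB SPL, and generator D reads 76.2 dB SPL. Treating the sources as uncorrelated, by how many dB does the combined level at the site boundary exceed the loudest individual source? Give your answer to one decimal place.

Incoherent sources sum as intensities:
L_total = 10·log₁₀(10^(77.8/10) + 10^(77.0/10) + 10^(80.9/10) + 10^(76.2/10)) = 84.39 dB SPL.
Excess over the loudest (80.9 dB): 84.39 − 80.9 = 3.5 dB.

3.5 dB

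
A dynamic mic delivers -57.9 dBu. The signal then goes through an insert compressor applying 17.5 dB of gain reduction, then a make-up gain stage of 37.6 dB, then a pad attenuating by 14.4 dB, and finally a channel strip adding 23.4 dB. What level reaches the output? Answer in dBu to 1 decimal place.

-28.8 dBu

Gain stages sum in dB:
-57.9 − 17.5 + 37.6 − 14.4 + 23.4 = -28.8 dBu.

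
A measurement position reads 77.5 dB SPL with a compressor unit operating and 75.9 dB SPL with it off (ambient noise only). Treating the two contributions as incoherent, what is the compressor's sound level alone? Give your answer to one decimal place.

Subtract intensities: L_src = 10·log₁₀(10^(L_total/10) − 10^(L_bg/10)).
L_src = 10·log₁₀(10^(77.5/10) − 10^(75.9/10)) = 10·log₁₀(17330000) = 72.4 dB SPL.

72.4 dB SPL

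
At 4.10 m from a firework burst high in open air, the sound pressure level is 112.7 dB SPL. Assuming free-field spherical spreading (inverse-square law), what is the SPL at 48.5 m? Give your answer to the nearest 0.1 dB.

Free-field point source: level drops by 20·log₁₀ of the distance ratio.
ΔL = −20·log₁₀(48.5/4.10) = -21.46 dB, so L₂ = 112.7 + (-21.46) = 91.2 dB SPL.

91.2 dB SPL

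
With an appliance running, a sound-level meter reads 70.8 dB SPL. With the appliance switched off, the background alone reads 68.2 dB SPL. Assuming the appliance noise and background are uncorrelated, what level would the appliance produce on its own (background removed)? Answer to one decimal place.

Remove the background by subtracting linear intensities:
L_src = 10·log₁₀(10^(70.8/10) − 10^(68.2/10)) = 10·log₁₀(5416000) = 67.3 dB SPL.

67.3 dB SPL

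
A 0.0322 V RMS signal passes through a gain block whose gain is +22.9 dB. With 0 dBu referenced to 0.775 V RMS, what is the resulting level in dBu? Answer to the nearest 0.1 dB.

Input level: 20·log₁₀(0.0322/0.775) = -27.63 dBu.
Output: -27.63 + 22.9 = -4.7 dBu.

-4.7 dBu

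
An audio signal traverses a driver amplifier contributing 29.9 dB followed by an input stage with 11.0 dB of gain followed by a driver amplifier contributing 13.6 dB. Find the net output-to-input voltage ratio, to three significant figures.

Net gain = 29.9 + 11.0 + 13.6 = 54.5 dB.
Voltage ratio = 10^(54.5/20) = 531.

531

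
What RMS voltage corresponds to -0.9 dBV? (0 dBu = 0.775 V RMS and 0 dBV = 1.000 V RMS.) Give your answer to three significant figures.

V = 1.000 V × 10^(-0.9/20).
= 1.000 × 0.9016 = 0.902 V.

0.902 V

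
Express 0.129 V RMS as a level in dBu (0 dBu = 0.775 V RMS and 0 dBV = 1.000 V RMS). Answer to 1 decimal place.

dBu = 20·log₁₀(V / 0.775 V).
20·log₁₀(0.129/0.775) = -15.6 dBu.

-15.6 dBu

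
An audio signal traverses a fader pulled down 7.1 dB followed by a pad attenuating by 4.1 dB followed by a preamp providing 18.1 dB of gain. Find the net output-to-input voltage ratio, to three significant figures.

2.21

Net gain = (−7.1) + (−4.1) + 18.1 = 6.9 dB.
Voltage ratio = 10^(6.9/20) = 2.21.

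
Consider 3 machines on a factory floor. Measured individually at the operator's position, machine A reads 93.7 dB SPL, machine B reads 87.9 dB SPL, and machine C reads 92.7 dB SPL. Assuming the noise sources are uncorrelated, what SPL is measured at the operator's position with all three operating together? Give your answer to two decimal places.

Add the sources as powers (linear), then convert back to dB:
L_total = 10·log₁₀(10^(93.7/10) + 10^(87.9/10) + 10^(92.7/10)) = 10·log₁₀(4823000000) = 96.83 dB SPL.

96.83 dB SPL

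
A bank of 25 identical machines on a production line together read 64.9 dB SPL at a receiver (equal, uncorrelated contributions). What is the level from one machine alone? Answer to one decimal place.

25 equal incoherent sources add 10·log₁₀(25) = 13.98 dB over one source.
L_one = 64.9 − 13.98 = 50.9 dB SPL.

50.9 dB SPL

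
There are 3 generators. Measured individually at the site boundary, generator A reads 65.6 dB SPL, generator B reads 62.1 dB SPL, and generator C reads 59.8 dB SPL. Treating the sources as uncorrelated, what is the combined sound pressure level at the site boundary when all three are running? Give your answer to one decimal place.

67.9 dB SPL

Add the sources as powers (linear), then convert back to dB:
L_total = 10·log₁₀(10^(65.6/10) + 10^(62.1/10) + 10^(59.8/10)) = 10·log₁₀(6208000) = 67.9 dB SPL.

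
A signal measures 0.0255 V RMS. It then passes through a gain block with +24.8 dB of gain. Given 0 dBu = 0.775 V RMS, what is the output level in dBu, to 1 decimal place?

-4.9 dBu

Input level: 20·log₁₀(0.0255/0.775) = -29.66 dBu.
Output: -29.66 + 24.8 = -4.9 dBu.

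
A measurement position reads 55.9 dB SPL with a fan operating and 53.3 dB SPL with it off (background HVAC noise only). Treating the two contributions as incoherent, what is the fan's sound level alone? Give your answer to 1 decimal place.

Subtract intensities: L_src = 10·log₁₀(10^(L_total/10) − 10^(L_bg/10)).
L_src = 10·log₁₀(10^(55.9/10) − 10^(53.3/10)) = 10·log₁₀(175200) = 52.4 dB SPL.

52.4 dB SPL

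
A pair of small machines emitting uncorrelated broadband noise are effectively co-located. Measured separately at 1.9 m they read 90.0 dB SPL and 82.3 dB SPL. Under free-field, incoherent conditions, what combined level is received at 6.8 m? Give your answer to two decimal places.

79.61 dB SPL

Combined at 1.9 m: 10·log₁₀(10^(90.0/10)+10^(82.3/10)) = 90.681 dB SPL.
Then apply −20·log₁₀(6.8/1.9) = -11.075 dB → 79.61 dB SPL.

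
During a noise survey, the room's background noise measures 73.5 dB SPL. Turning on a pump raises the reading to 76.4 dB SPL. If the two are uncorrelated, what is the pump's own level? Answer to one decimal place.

73.3 dB SPL

Background correction is a power subtraction:
L_src = 10·log₁₀(10^(76.4/10) − 10^(73.5/10)) = 10·log₁₀(21260000) = 73.3 dB SPL.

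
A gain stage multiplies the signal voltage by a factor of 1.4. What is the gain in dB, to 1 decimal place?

For a voltage ratio, dB = 20·log₁₀(V₂/V₁).
20·log₁₀(1.4) = 2.9 dB.

2.9 dB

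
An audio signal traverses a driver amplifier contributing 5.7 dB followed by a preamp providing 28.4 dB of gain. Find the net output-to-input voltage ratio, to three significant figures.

50.7

Net gain = 5.7 + 28.4 = 34.1 dB.
Voltage ratio = 10^(34.1/20) = 50.7.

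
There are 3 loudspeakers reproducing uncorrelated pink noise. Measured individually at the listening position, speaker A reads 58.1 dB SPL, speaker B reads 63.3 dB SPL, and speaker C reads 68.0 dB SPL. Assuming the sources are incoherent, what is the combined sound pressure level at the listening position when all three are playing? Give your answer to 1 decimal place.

Uncorrelated sources add in intensity (power), not in dB.
L_total = 10·log₁₀(10^(58.1/10) + 10^(63.3/10) + 10^(68.0/10)) = 10·log₁₀(9093000) = 69.6 dB SPL.

69.6 dB SPL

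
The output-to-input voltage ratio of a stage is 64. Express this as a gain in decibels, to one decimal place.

36.1 dB

Voltage ratio → dB uses the 20·log₁₀ form:
20·log₁₀(64) = 36.1 dB.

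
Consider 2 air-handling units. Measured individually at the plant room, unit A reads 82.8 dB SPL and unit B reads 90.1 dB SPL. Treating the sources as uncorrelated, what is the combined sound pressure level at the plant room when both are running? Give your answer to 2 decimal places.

90.84 dB SPL

Uncorrelated sources add in intensity (power), not in dB.
L_total = 10·log₁₀(10^(82.8/10) + 10^(90.1/10)) = 10·log₁₀(1214000000) = 90.84 dB SPL.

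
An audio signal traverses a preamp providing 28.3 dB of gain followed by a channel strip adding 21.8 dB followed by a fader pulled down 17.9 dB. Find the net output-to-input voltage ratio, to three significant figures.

40.7

Net gain = 28.3 + 21.8 + (−17.9) = 32.2 dB.
Voltage ratio = 10^(32.2/20) = 40.7.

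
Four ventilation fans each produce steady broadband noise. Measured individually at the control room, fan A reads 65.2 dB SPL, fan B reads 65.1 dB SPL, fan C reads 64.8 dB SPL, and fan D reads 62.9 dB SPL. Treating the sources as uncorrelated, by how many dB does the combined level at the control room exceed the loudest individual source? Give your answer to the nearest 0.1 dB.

Add the sources as powers (linear), then convert back to dB:
L_total = 10·log₁₀(10^(65.2/10) + 10^(65.1/10) + 10^(64.8/10) + 10^(62.9/10)) = 70.61 dB SPL.
Excess over the loudest (65.2 dB): 70.61 − 65.2 = 5.4 dB.

5.4 dB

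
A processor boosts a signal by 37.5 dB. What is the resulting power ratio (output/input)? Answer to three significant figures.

Power ratio = 10^(dB/10).
10^(37.5/10) = 10^(3.750) = 5620.

5620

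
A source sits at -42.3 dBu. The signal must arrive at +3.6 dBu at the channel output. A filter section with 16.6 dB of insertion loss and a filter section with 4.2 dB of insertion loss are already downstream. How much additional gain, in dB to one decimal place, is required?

The required make-up gain is the shortfall in the dB sum.
G = +3.6 − (-42.3) + 16.6 + 4.2 = 66.7 dB.

66.7 dB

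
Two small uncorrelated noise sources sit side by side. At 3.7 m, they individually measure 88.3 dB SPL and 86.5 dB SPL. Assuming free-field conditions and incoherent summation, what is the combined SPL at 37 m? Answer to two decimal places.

70.50 dB SPL

Combined at 3.7 m: 10·log₁₀(10^(88.3/10)+10^(86.5/10)) = 90.503 dB SPL.
Then apply −20·log₁₀(37/3.7) = -20.000 dB → 70.50 dB SPL.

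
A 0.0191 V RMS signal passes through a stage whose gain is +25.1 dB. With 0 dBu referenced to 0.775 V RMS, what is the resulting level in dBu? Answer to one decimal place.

Input level: 20·log₁₀(0.0191/0.775) = -32.17 dBu.
Output: -32.17 + 25.1 = -7.1 dBu.

-7.1 dBu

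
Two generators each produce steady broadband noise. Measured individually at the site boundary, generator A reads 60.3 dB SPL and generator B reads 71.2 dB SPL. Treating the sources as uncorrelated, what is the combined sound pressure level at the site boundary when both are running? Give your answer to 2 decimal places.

71.54 dB SPL

Incoherent sources sum as intensities:
L_total = 10·log₁₀(10^(60.3/10) + 10^(71.2/10)) = 10·log₁₀(14250000) = 71.54 dB SPL.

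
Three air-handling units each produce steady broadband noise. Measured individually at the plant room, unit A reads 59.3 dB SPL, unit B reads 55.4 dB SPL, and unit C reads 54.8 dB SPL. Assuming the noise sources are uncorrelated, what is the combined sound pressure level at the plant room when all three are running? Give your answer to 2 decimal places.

Incoherent sources sum as intensities:
L_total = 10·log₁₀(10^(59.3/10) + 10^(55.4/10) + 10^(54.8/10)) = 10·log₁₀(1500000) = 61.76 dB SPL.

61.76 dB SPL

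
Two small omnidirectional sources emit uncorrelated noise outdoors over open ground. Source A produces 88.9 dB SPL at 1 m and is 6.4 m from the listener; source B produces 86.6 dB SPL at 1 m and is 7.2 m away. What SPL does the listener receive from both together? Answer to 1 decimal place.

At the listener: L_A = 88.9 − 20·log₁₀(6.4) = 72.78 dB; L_B = 86.6 − 20·log₁₀(7.2) = 69.45 dB.
Combined: 10·log₁₀(10^(72.78/10)+10^(69.45/10)) = 74.4 dB SPL.

74.4 dB SPL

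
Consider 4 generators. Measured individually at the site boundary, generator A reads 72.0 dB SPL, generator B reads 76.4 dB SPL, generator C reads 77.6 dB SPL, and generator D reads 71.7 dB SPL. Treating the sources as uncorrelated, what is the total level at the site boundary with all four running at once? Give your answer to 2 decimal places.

81.20 dB SPL

Uncorrelated sources add in intensity (power), not in dB.
L_total = 10·log₁₀(10^(72.0/10) + 10^(76.4/10) + 10^(77.6/10) + 10^(71.7/10)) = 10·log₁₀(131800000) = 81.20 dB SPL.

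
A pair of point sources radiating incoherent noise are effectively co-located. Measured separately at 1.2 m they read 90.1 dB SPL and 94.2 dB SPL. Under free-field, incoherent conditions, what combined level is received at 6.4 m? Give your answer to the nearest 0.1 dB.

Combined at 1.2 m: 10·log₁₀(10^(90.1/10)+10^(94.2/10)) = 95.63 dB SPL.
Then apply −20·log₁₀(6.4/1.2) = -14.54 dB → 81.1 dB SPL.

81.1 dB SPL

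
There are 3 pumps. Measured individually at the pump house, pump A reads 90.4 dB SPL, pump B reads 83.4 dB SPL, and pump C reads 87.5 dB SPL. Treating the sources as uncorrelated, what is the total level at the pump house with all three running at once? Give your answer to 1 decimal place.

92.7 dB SPL

Incoherent sources sum as intensities:
L_total = 10·log₁₀(10^(90.4/10) + 10^(83.4/10) + 10^(87.5/10)) = 10·log₁₀(1878000000) = 92.7 dB SPL.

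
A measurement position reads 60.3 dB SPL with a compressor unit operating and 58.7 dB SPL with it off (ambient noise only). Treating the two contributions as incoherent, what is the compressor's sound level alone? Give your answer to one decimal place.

55.2 dB SPL

Subtract intensities: L_src = 10·log₁₀(10^(L_total/10) − 10^(L_bg/10)).
L_src = 10·log₁₀(10^(60.3/10) − 10^(58.7/10)) = 10·log₁₀(330200) = 55.2 dB SPL.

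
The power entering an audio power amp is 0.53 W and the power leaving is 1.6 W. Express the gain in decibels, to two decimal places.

Power is a power quantity, so gain = 10·log₁₀(P_out/P_in).
10·log₁₀(1.6/0.53) = 10·log₁₀(3.019) = 4.80 dB.

4.80 dB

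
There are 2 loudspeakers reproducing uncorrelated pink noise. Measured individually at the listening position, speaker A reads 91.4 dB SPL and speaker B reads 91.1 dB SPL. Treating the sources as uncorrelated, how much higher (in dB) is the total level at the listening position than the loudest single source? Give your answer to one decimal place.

2.9 dB

Incoherent sources sum as intensities:
L_total = 10·log₁₀(10^(91.4/10) + 10^(91.1/10)) = 94.26 dB SPL.
Excess over the loudest (91.4 dB): 94.26 − 91.4 = 2.9 dB.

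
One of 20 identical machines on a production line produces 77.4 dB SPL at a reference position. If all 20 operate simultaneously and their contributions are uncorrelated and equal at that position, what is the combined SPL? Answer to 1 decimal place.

90.4 dB SPL

20 equal incoherent sources raise the level by 10·log₁₀(20) = 13.01 dB.
L_total = 77.4 + 13.01 = 90.4 dB SPL.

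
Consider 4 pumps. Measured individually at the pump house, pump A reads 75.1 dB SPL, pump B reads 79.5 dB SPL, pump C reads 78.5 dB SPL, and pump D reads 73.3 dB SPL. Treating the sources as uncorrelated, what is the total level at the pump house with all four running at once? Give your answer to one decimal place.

83.3 dB SPL

Incoherent sources sum as intensities:
L_total = 10·log₁₀(10^(75.1/10) + 10^(79.5/10) + 10^(78.5/10) + 10^(73.3/10)) = 10·log₁₀(213700000) = 83.3 dB SPL.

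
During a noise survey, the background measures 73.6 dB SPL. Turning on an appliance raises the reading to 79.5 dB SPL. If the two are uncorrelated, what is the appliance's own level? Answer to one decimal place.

78.2 dB SPL

Background correction is a power subtraction:
L_src = 10·log₁₀(10^(79.5/10) − 10^(73.6/10)) = 10·log₁₀(66220000) = 78.2 dB SPL.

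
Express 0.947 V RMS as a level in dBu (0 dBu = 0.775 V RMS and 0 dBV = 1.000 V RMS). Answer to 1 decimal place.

dBu = 20·log₁₀(V / 0.775 V).
20·log₁₀(0.947/0.775) = +1.7 dBu.

+1.7 dBu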